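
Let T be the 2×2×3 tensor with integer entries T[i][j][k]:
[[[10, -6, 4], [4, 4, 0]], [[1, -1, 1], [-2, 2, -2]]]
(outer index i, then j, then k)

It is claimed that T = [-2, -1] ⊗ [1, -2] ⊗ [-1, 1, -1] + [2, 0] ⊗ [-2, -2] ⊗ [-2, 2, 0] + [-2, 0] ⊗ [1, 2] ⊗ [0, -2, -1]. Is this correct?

Yes

Reconstruct entrywise from the claimed factors. For example, T[1,1,1] = 2 and Σₗ aₗ[1]bₗ[1]cₗ[1] = (-1)·(-2)·(1) + (0)·(-2)·(2) + (0)·(2)·(-2) = 2; checking all 12 entries, every one matches. The claim holds.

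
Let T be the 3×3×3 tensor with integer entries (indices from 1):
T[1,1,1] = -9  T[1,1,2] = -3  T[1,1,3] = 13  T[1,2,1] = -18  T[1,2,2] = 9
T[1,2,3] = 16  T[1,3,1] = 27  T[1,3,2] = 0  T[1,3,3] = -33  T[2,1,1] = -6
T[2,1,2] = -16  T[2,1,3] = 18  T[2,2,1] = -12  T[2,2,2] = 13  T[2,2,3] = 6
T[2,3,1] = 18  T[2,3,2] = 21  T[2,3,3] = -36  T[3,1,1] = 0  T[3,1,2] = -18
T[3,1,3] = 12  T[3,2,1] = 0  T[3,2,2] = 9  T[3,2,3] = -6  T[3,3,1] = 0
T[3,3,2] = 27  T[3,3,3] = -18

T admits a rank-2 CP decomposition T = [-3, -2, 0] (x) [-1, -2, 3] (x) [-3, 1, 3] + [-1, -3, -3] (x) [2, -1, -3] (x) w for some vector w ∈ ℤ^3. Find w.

Subtract the known terms from T to get the rank-1 residual R = [-1, -3, -3] (x) [2, -1, -3] (x) w, so R[i,j,k] = a[i]·b[j]·w[k]. Pick indices with nonzero a[1]·b[1] = (-1)·(2) = -2. Only the fibre through (1,1,·) is needed: R[1,1,:] = T[1,1,:] − Σₗ aₗ[1]bₗ[1]cₗ = [-9, -3, 13] − (-3)·(-1)·[-3, 1, 3] = [0, -6, 4]. Then w[k] = R[1,1,k] / -2 for each k, giving w = [0, -6, 4] / -2 = [0, 3, -2].

w = [0, 3, -2]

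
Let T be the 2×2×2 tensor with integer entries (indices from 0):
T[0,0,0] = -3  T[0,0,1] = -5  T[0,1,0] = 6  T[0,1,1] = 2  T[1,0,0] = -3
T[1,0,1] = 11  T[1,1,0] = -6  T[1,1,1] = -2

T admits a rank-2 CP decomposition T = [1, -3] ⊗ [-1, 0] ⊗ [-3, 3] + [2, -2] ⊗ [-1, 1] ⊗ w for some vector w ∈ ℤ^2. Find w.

w = [3, 1]

Subtract the known terms from T to get the rank-1 residual R = [2, -2] ⊗ [-1, 1] ⊗ w, so R[i,j,k] = a[i]·b[j]·w[k]. Pick indices with nonzero a[0]·b[0] = (2)·(-1) = -2. Only the fibre through (0,0,·) is needed: R[0,0,:] = T[0,0,:] − Σₗ aₗ[0]bₗ[0]cₗ = [-3, -5] − (1)·(-1)·[-3, 3] = [-6, -2]. Then w[k] = R[0,0,k] / -2 for each k, giving w = [-6, -2] / -2 = [3, 1].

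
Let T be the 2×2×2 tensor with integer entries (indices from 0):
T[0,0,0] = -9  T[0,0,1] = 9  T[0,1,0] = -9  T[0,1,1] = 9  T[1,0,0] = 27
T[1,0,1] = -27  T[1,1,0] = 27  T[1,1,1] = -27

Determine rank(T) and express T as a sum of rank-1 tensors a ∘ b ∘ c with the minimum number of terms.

rank(T) = 1

Lower bound: T ≠ 0 (e.g. T[0,0,0] = -9), so rank(T) ≥ 1.
Upper bound: if T = a ∘ b ∘ c then every fibre of T is a multiple of the corresponding factor, so read the factors off the fibres through the nonzero entry T[0,0,0] = -9.
The mode-1 fibre T[:,0,0] = [-9, 27] gives a = [1, -3] (primitive direction); the mode-2 fibre T[0,:,0] = [-9, -9] gives b = [1, 1]; then c[k] = T[0,0,k] / (a[0]·b[0]) = [-9, 9] / 1 = [-9, 9].
Expanding [1, -3] ∘ [1, 1] ∘ [-9, 9] reproduces all 8 entries of T, so T = [1, -3] ∘ [1, 1] ∘ [-9, 9] and rank(T) ≤ 1.
These bounds meet, so rank(T) = 1.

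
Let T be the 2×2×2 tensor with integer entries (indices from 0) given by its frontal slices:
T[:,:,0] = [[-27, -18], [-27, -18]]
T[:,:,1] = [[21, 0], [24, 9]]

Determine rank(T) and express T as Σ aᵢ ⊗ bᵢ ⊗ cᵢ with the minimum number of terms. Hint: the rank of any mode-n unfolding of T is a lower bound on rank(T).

Lower bound: in the mode-1 unfolding of T (rows indexed by i, columns by (j,k)) the 2×2 minor on rows i ∈ {0, 1}, columns (j,k) ∈ {(0,0), (0,1)} is det [[-27, 21], [-27, 24]] = -81 ≠ 0, so that unfolding has rank ≥ 2 and hence rank(T) ≥ 2 (CP rank is at least every unfolding rank, though it can be larger).
Upper bound: with S_k = T[:,:,k], the two rank-1 terms a₁b₁ᵀ, a₂b₂ᵀ are the rank-1 members of the pencil x·S₀ + y·S₁.
det(x·S₀ + y·S₁) is −189·xy + 189·y² = (-189)·(x − y)(y), vanishing at (x:y) = (1:1) and (1:0).
M₁ = S₀ + S₁ = [[-6, -18], [-3, -9]] = (-3)·(2, 1)(1, 3)ᵀ and M₂ = S₀ = [[-27, -18], [-27, -18]] = (-9)·(1, 1)(3, 2)ᵀ, so take a₁ = (2, 1), b₁ = (1, 3), a₂ = (1, 1), b₂ = (3, 2).
Each slice is an integer combination of E₁ = a₁b₁ᵀ and E₂ = a₂b₂ᵀ: S₀ = −9·E₂, S₁ = −3·E₁ + 9·E₂; reading off coefficients, c₁ = (0, -3) and c₂ = (-9, 9).
Hence T = (2, 1) ⊗ (1, 3) ⊗ (0, -3) + (1, 1) ⊗ (3, 2) ⊗ (-9, 9), so rank(T) ≤ 2.
These bounds meet, so rank(T) = 2.

rank(T) = 2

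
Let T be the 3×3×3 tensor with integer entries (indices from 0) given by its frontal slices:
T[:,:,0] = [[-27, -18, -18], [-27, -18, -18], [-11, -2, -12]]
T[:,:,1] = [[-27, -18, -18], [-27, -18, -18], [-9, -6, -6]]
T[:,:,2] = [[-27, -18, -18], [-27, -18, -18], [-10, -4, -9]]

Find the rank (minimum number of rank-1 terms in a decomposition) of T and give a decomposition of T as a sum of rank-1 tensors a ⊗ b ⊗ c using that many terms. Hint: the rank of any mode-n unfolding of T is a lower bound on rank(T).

rank(T) = 2

Lower bound: the mode-2 unfolding of T (rows indexed by j, columns by (i,k) = (0,0), (0,1), (0,2), (1,0), (1,1), (1,2), (2,0), (2,1), (2,2)) is [[-27, -27, -27, -27, -27, -27, -11, -9, -10], [-18, -18, -18, -18, -18, -18, -2, -6, -4], [-18, -18, -18, -18, -18, -18, -12, -6, -9]].
There the 2×2 minor on rows j ∈ {0, 1}, columns (i,k) ∈ {(0,0), (2,0)} is det [[-27, -11], [-18, -2]] = -144 ≠ 0, so this unfolding has rank ≥ 2; CP rank is at least every unfolding rank, so rank(T) ≥ 2. (Unfolding ranks only ever bound the CP rank from below — rank(T) can be strictly larger than all of them — so the matching upper bound has to come from an explicit 2-term decomposition.)
Upper bound — finding two terms. Write S_k = T[:,:,k] for the frontal slices: S₀ = [[-27, -18, -18], [-27, -18, -18], [-11, -2, -12]], S₁ = [[-27, -18, -18], [-27, -18, -18], [-9, -6, -6]], S₂ = [[-27, -18, -18], [-27, -18, -18], [-10, -4, -9]].
If T = a₁ ⊗ b₁ ⊗ c₁ + a₂ ⊗ b₂ ⊗ c₂ then each S_k = c₁[k]·a₁b₁ᵀ + c₂[k]·a₂b₂ᵀ. S₀ and S₁ are linearly independent, so a₁b₁ᵀ and a₂b₂ᵀ must span the same plane of matrices: they are the rank-1 matrices of the form x·S₀ + y·S₁.
The 2×2 minor of x·S₀ + y·S₁ on rows {0,2}, columns {0,1} is −144·x² − 144·xy = (-144)·(x + y)(x), vanishing at (x:y) = (1:-1) and (0:1).
M₁ = S₀ − S₁ = [[0, 0, 0], [0, 0, 0], [-2, 4, -6]] = (-2)·[0, 0, 1][1, -2, 3]ᵀ and M₂ = S₁ = [[-27, -18, -18], [-27, -18, -18], [-9, -6, -6]] = (-3)·[3, 3, 1][3, 2, 2]ᵀ, so take a₁ = [0, 0, 1], b₁ = [1, -2, 3], a₂ = [3, 3, 1], b₂ = [3, 2, 2].
Each slice is an integer combination of E₁ = a₁b₁ᵀ and E₂ = a₂b₂ᵀ: S₀ = −2·E₁ − 3·E₂, S₁ = −3·E₂, S₂ = −E₁ − 3·E₂; reading off coefficients, c₁ = [-2, 0, -1] and c₂ = [-3, -3, -3].
Hence T = [0, 0, 1] ⊗ [1, -2, 3] ⊗ [-2, 0, -1] + [3, 3, 1] ⊗ [3, 2, 2] ⊗ [-3, -3, -3], so rank(T) ≤ 2.
These bounds meet, so rank(T) = 2.
Check entry T[1,1,1] = -18: (0)·(-2)·(0) + (3)·(2)·(-3) = -18.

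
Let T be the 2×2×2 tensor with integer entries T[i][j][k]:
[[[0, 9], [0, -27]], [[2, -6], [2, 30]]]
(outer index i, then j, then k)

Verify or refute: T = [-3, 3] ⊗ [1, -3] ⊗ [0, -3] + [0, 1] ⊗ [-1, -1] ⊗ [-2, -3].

Reconstruct entrywise from the claimed factors. For example, T[1,1,0] = 2 and Σₗ aₗ[1]bₗ[1]cₗ[0] = (3)·(-3)·(0) + (1)·(-1)·(-2) = 2; checking all 8 entries, every one matches. The claim holds.

Yes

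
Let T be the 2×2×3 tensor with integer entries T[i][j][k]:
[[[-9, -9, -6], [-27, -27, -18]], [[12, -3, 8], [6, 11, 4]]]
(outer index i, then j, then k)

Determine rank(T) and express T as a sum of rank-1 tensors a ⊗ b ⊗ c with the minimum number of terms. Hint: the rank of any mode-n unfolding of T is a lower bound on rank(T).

Lower bound: the mode-3 unfolding of T (rows indexed by k, columns by (i,j) = (0,0), (0,1), (1,0), (1,1)) is [[-9, -27, 12, 6], [-9, -27, -3, 11], [-6, -18, 8, 4]].
There the 2×2 minor on rows k ∈ {0, 1}, columns (i,j) ∈ {(0,0), (1,0)} is det [[-9, 12], [-9, -3]] = 135 ≠ 0, so this unfolding has rank ≥ 2; CP rank is at least every unfolding rank, so rank(T) ≥ 2. (This is only a lower bound: in general the CP rank may exceed every unfolding rank, so we still need to exhibit 2 rank-1 terms summing to T.)
Upper bound — finding two terms. Write S_k = T[:,:,k] for the frontal slices: S₀ = [[-9, -27], [12, 6]], S₁ = [[-9, -27], [-3, 11]], S₂ = [[-6, -18], [8, 4]].
If T = a₁ ⊗ b₁ ⊗ c₁ + a₂ ⊗ b₂ ⊗ c₂ then each S_k = c₁[k]·a₁b₁ᵀ + c₂[k]·a₂b₂ᵀ. S₀ and S₁ are linearly independent, so a₁b₁ᵀ and a₂b₂ᵀ must span the same plane of matrices: they are the rank-1 matrices of the form x·S₀ + y·S₁.
det(x·S₀ + y·S₁) is 270·x² + 90·xy − 180·y² = 90·(3·x − 2·y)(x + y), vanishing at (x:y) = (2:3) and (1:-1).
M₁ = 2·S₀ + 3·S₁ = [[-45, -135], [15, 45]] = (-15)·[3, -1][1, 3]ᵀ and M₂ = S₀ − S₁ = [[0, 0], [15, -5]] = 5·[0, 1][3, -1]ᵀ, so take a₁ = [3, -1], b₁ = [1, 3], a₂ = [0, 1], b₂ = [3, -1].
Each slice is an integer combination of E₁ = a₁b₁ᵀ and E₂ = a₂b₂ᵀ: S₀ = −3·E₁ + 3·E₂, S₁ = −3·E₁ − 2·E₂, S₂ = −2·E₁ + 2·E₂; reading off coefficients, c₁ = [-3, -3, -2] and c₂ = [3, -2, 2].
Hence T = [3, -1] ⊗ [1, 3] ⊗ [-3, -3, -2] + [0, 1] ⊗ [3, -1] ⊗ [3, -2, 2], so rank(T) ≤ 2.
These bounds meet, so rank(T) = 2.

rank(T) = 2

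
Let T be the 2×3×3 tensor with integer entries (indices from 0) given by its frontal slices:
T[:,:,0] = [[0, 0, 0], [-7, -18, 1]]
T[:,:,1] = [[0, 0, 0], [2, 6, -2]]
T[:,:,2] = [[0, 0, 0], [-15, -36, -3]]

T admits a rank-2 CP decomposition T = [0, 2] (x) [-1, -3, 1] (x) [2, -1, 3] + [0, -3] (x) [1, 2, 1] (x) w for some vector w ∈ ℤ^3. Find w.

Subtract the known terms from T to get the rank-1 residual R = [0, -3] (x) [1, 2, 1] (x) w, so R[i,j,k] = a[i]·b[j]·w[k]. Pick indices with nonzero a[1]·b[0] = (-3)·(1) = -3. Only the fibre through (1,0,·) is needed: R[1,0,:] = T[1,0,:] − Σₗ aₗ[1]bₗ[0]cₗ = [-7, 2, -15] − (2)·(-1)·[2, -1, 3] = [-3, 0, -9]. Then w[k] = R[1,0,k] / -3 for each k, giving w = [-3, 0, -9] / -3 = [1, 0, 3].

w = [1, 0, 3]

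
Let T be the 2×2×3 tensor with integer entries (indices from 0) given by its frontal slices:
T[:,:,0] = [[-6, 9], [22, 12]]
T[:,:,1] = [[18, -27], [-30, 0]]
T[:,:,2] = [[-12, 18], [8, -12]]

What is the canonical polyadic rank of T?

2

Lower bound: the mode-3 unfolding of T (rows indexed by k, columns by (i,j) = (0,0), (0,1), (1,0), (1,1)) is [[-6, 9, 22, 12], [18, -27, -30, 0], [-12, 18, 8, -12]].
There the 2×2 minor on rows k ∈ {0, 1}, columns (i,j) ∈ {(0,0), (1,0)} is det [[-6, 22], [18, -30]] = -216 ≠ 0, so this unfolding has rank ≥ 2; CP rank is at least every unfolding rank, so rank(T) ≥ 2. (This is only a lower bound: in general the CP rank may exceed every unfolding rank, so we still need to exhibit 2 rank-1 terms summing to T.)
Upper bound — finding two terms. Write S_k = T[:,:,k] for the frontal slices: S₀ = [[-6, 9], [22, 12]], S₁ = [[18, -27], [-30, 0]], S₂ = [[-12, 18], [8, -12]].
If T = a₁ ⊗ b₁ ⊗ c₁ + a₂ ⊗ b₂ ⊗ c₂ then each S_k = c₁[k]·a₁b₁ᵀ + c₂[k]·a₂b₂ᵀ. S₀ and S₁ are linearly independent, so a₁b₁ᵀ and a₂b₂ᵀ must span the same plane of matrices: they are the rank-1 matrices of the form x·S₀ + y·S₁.
det(x·S₀ + y·S₁) is −270·x² + 1080·xy − 810·y² = (-270)·(x − 3·y)(x − y), vanishing at (x:y) = (3:1) and (1:1).
M₁ = 3·S₀ + S₁ = [[0, 0], [36, 36]] = 36·[0, 1][1, 1]ᵀ and M₂ = S₀ + S₁ = [[12, -18], [-8, 12]] = 2·[3, -2][2, -3]ᵀ, so take a₁ = [0, 1], b₁ = [1, 1], a₂ = [3, -2], b₂ = [2, -3].
Each slice is an integer combination of E₁ = a₁b₁ᵀ and E₂ = a₂b₂ᵀ: S₀ = 18·E₁ − E₂, S₁ = −18·E₁ + 3·E₂, S₂ = −2·E₂; reading off coefficients, c₁ = [18, -18, 0] and c₂ = [-1, 3, -2].
Hence T = [0, 1] ⊗ [1, 1] ⊗ [18, -18, 0] + [3, -2] ⊗ [2, -3] ⊗ [-1, 3, -2], so rank(T) ≤ 2.
These bounds meet, so rank(T) = 2.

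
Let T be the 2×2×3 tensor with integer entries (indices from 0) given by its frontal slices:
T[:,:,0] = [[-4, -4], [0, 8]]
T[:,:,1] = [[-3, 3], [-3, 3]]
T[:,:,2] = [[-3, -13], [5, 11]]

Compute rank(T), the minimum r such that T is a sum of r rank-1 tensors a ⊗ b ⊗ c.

2

Lower bound: the mode-1 unfolding of T (rows indexed by i, columns by (j,k) = (0,0), (0,1), (0,2), (1,0), (1,1), (1,2)) is [[-4, -3, -3, -4, 3, -13], [0, -3, 5, 8, 3, 11]].
There the 2×2 minor on rows i ∈ {0, 1}, columns (j,k) ∈ {(0,0), (0,1)} is det [[-4, -3], [0, -3]] = 12 ≠ 0, so this unfolding has rank ≥ 2; CP rank is at least every unfolding rank, so rank(T) ≥ 2. (Unfolding ranks only ever bound the CP rank from below — rank(T) can be strictly larger than all of them — so the matching upper bound has to come from an explicit 2-term decomposition.)
Upper bound — finding two terms. Write S_k = T[:,:,k] for the frontal slices: S₀ = [[-4, -4], [0, 8]], S₁ = [[-3, 3], [-3, 3]], S₂ = [[-3, -13], [5, 11]].
If T = a₁ ⊗ b₁ ⊗ c₁ + a₂ ⊗ b₂ ⊗ c₂ then each S_k = c₁[k]·a₁b₁ᵀ + c₂[k]·a₂b₂ᵀ. S₀ and S₁ are linearly independent, so a₁b₁ᵀ and a₂b₂ᵀ must span the same plane of matrices: they are the rank-1 matrices of the form x·S₀ + y·S₁.
det(x·S₀ + y·S₁) is −32·x² − 48·xy = (-16)·(2·x + 3·y)(x), vanishing at (x:y) = (3:-2) and (0:1).
M₁ = 3·S₀ − 2·S₁ = [[-6, -18], [6, 18]] = (-6)·[1, -1][1, 3]ᵀ and M₂ = S₁ = [[-3, 3], [-3, 3]] = (-3)·[1, 1][1, -1]ᵀ, so take a₁ = [1, -1], b₁ = [1, 3], a₂ = [1, 1], b₂ = [1, -1].
Each slice is an integer combination of E₁ = a₁b₁ᵀ and E₂ = a₂b₂ᵀ: S₀ = −2·E₁ − 2·E₂, S₁ = −3·E₂, S₂ = −4·E₁ + E₂; reading off coefficients, c₁ = [-2, 0, -4] and c₂ = [-2, -3, 1].
Hence T = [1, -1] ⊗ [1, 3] ⊗ [-2, 0, -4] + [1, 1] ⊗ [1, -1] ⊗ [-2, -3, 1], so rank(T) ≤ 2.
These bounds meet, so rank(T) = 2.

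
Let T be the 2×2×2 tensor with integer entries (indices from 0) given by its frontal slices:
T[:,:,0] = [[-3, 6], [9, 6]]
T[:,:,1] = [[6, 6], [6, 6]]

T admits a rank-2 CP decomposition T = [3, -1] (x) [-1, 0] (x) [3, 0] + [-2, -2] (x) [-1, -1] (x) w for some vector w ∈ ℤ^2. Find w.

w = [3, 3]

Subtract the known terms from T to get the rank-1 residual R = [-2, -2] (x) [-1, -1] (x) w, so R[i,j,k] = a[i]·b[j]·w[k]. Pick indices with nonzero a[0]·b[0] = (-2)·(-1) = 2. Only the fibre through (0,0,·) is needed: R[0,0,:] = T[0,0,:] − Σₗ aₗ[0]bₗ[0]cₗ = [-3, 6] − (3)·(-1)·[3, 0] = [6, 6]. Then w[k] = R[0,0,k] / 2 for each k, giving w = [6, 6] / 2 = [3, 3].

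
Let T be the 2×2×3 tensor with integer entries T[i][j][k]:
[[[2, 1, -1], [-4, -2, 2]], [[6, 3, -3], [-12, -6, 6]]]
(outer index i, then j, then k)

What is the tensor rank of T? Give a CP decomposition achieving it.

Lower bound: T ≠ 0 (e.g. T[0,0,0] = 2), so rank(T) ≥ 1.
Upper bound: if T = a ⊗ b ⊗ c then every fibre of T is a multiple of the corresponding factor, so read the factors off the fibres through the nonzero entry T[0,0,0] = 2.
The mode-1 fibre T[:,0,0] = [2, 6] gives a = [1, 3] (primitive direction); the mode-2 fibre T[0,:,0] = [2, -4] gives b = [1, -2]; then c[k] = T[0,0,k] / (a[0]·b[0]) = [2, 1, -1] / 1 = [2, 1, -1].
Expanding [1, 3] ⊗ [1, -2] ⊗ [2, 1, -1] reproduces all 12 entries of T, so T = [1, 3] ⊗ [1, -2] ⊗ [2, 1, -1] and rank(T) ≤ 1.
These bounds meet, so rank(T) = 1.

rank(T) = 1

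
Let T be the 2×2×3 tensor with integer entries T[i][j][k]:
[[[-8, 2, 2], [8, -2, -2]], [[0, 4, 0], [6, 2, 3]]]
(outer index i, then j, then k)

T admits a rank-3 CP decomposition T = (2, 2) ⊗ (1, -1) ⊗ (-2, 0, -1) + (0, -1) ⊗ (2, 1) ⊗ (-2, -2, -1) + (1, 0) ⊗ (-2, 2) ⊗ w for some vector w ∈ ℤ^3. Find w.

w = (2, -1, -2)

Subtract the known terms from T to get the rank-1 residual R = (1, 0) ⊗ (-2, 2) ⊗ w, so R[i,j,k] = a[i]·b[j]·w[k]. Pick indices with nonzero a[0]·b[0] = (1)·(-2) = -2. Only the fibre through (0,0,·) is needed: R[0,0,:] = T[0,0,:] − Σₗ aₗ[0]bₗ[0]cₗ = [-8, 2, 2] − (2)·(1)·(-2, 0, -1) − (0)·(2)·(-2, -2, -1) = [-4, 2, 4]. Then w[k] = R[0,0,k] / -2 for each k, giving w = [-4, 2, 4] / -2 = (2, -1, -2).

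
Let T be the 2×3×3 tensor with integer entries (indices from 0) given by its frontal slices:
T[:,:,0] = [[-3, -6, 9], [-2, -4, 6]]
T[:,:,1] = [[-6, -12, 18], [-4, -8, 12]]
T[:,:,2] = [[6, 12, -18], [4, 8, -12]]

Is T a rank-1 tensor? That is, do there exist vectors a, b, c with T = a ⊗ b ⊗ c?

Yes

If T = a ⊗ b ⊗ c then every fibre of T is a multiple of the corresponding factor, so read the factors off the fibres through the nonzero entry T[0,0,0] = -3.
The mode-1 fibre T[:,0,0] = [-3, -2] gives a = [3, 2] (primitive direction); the mode-2 fibre T[0,:,0] = [-3, -6, 9] gives b = [1, 2, -3]; then c[k] = T[0,0,k] / (a[0]·b[0]) = [-3, -6, 6] / 3 = [-1, -2, 2].
Expanding [3, 2] ⊗ [1, 2, -3] ⊗ [-1, -2, 2] reproduces all 18 entries of T, so T = [3, 2] ⊗ [1, 2, -3] ⊗ [-1, -2, 2] and rank(T) ≤ 1.
Equivalently every frontal slice T[:,:,k] is c[k] times the rank-1 matrix [3, 2] ⊗ [1, 2, -3]. So T has rank 1 (it is nonzero).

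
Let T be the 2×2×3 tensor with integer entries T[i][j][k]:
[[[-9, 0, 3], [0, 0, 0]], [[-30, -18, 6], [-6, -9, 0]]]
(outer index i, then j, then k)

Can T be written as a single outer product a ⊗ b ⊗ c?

No

The mode-2 unfolding of T (rows indexed by j, columns by (i,k) = (0,0), (0,1), (0,2), (1,0), (1,1), (1,2)) is [[-9, 0, 3, -30, -18, 6], [0, 0, 0, -6, -9, 0]].
There the 2×2 minor on rows j ∈ {0, 1}, columns (i,k) ∈ {(0,0), (1,0)} is det [[-9, -30], [0, -6]] = 54 ≠ 0, so this unfolding has rank ≥ 2; CP rank is at least every unfolding rank, so rank(T) ≥ 2.
In particular rank(T) ≥ 2 > 1, so T is not rank-1.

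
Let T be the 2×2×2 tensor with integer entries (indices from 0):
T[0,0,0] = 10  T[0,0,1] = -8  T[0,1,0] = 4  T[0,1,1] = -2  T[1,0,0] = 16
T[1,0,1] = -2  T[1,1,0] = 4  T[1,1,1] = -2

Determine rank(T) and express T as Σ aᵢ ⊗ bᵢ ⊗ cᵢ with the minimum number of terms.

rank(T) = 2

Lower bound: the mode-2 unfolding of T (rows indexed by j, columns by (i,k) = (0,0), (0,1), (1,0), (1,1)) is [[10, -8, 16, -2], [4, -2, 4, -2]].
There the 2×2 minor on rows j ∈ {0, 1}, columns (i,k) ∈ {(0,0), (0,1)} is det [[10, -8], [4, -2]] = 12 ≠ 0, so this unfolding has rank ≥ 2; CP rank is at least every unfolding rank, so rank(T) ≥ 2. (This is only a lower bound: in general the CP rank may exceed every unfolding rank, so we still need to exhibit 2 rank-1 terms summing to T.)
Upper bound — finding two terms. Write S_k = T[:,:,k] for the frontal slices: S₀ = [[10, 4], [16, 4]], S₁ = [[-8, -2], [-2, -2]].
If T = a₁ ⊗ b₁ ⊗ c₁ + a₂ ⊗ b₂ ⊗ c₂ then each S_k = c₁[k]·a₁b₁ᵀ + c₂[k]·a₂b₂ᵀ. S₀ and S₁ are linearly independent, so a₁b₁ᵀ and a₂b₂ᵀ must span the same plane of matrices: they are the rank-1 matrices of the form x·S₀ + y·S₁.
det(x·S₀ + y·S₁) is −24·x² − 12·xy + 12·y² = (-12)·(2·x − y)(x + y), vanishing at (x:y) = (1:2) and (1:-1).
M₁ = S₀ + 2·S₁ = [[-6, 0], [12, 0]] = (-6)·[1, -2][1, 0]ᵀ and M₂ = S₀ − S₁ = [[18, 6], [18, 6]] = 6·[1, 1][3, 1]ᵀ, so take a₁ = [1, -2], b₁ = [1, 0], a₂ = [1, 1], b₂ = [3, 1].
Each slice is an integer combination of E₁ = a₁b₁ᵀ and E₂ = a₂b₂ᵀ: S₀ = −2·E₁ + 4·E₂, S₁ = −2·E₁ − 2·E₂; reading off coefficients, c₁ = [-2, -2] and c₂ = [4, -2].
Hence T = [1, -2] ⊗ [1, 0] ⊗ [-2, -2] + [1, 1] ⊗ [3, 1] ⊗ [4, -2], so rank(T) ≤ 2.
These bounds meet, so rank(T) = 2.
Check entry T[0,1,0] = 4: (1)·(0)·(-2) + (1)·(1)·(4) = 4.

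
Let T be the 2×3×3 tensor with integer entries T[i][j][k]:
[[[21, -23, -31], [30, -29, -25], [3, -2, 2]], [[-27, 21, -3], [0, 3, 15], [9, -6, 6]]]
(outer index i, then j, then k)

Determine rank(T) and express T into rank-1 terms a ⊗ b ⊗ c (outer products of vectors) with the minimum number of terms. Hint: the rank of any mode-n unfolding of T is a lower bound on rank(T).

Lower bound: the mode-3 unfolding of T (rows indexed by k, columns by (i,j) = (0,0), (0,1), (0,2), (1,0), (1,1), (1,2)) is [[21, 30, 3, -27, 0, 9], [-23, -29, -2, 21, 3, -6], [-31, -25, 2, -3, 15, 6]].
There the 2×2 minor on rows k ∈ {0, 1}, columns (i,j) ∈ {(0,0), (0,1)} is det [[21, 30], [-23, -29]] = 81 ≠ 0, so this unfolding has rank ≥ 2; CP rank is at least every unfolding rank, so rank(T) ≥ 2. (Unfolding ranks only ever bound the CP rank from below — rank(T) can be strictly larger than all of them — so the matching upper bound has to come from an explicit 2-term decomposition.)
Upper bound — finding two terms. Write S_k = T[:,:,k] for the frontal slices: S₀ = [[21, 30, 3], [-27, 0, 9]], S₁ = [[-23, -29, -2], [21, 3, -6]], S₂ = [[-31, -25, 2], [-3, 15, 6]].
If T = a₁ ⊗ b₁ ⊗ c₁ + a₂ ⊗ b₂ ⊗ c₂ then each S_k = c₁[k]·a₁b₁ᵀ + c₂[k]·a₂b₂ᵀ. S₀ and S₁ are linearly independent, so a₁b₁ᵀ and a₂b₂ᵀ must span the same plane of matrices: they are the rank-1 matrices of the form x·S₀ + y·S₁.
The 2×2 minor of x·S₀ + y·S₁ on rows {0,1}, columns {0,1} is 810·x² − 1350·xy + 540·y² = 270·(3·x − 2·y)(x − y), vanishing at (x:y) = (2:3) and (1:1).
M₁ = 2·S₀ + 3·S₁ = [[-27, -27, 0], [9, 9, 0]] = (-9)·[3, -1][1, 1, 0]ᵀ and M₂ = S₀ + S₁ = [[-2, 1, 1], [-6, 3, 3]] = −[1, 3][2, -1, -1]ᵀ, so take a₁ = [3, -1], b₁ = [1, 1, 0], a₂ = [1, 3], b₂ = [2, -1, -1].
Each slice is an integer combination of E₁ = a₁b₁ᵀ and E₂ = a₂b₂ᵀ: S₀ = 9·E₁ − 3·E₂, S₁ = −9·E₁ + 2·E₂, S₂ = −9·E₁ − 2·E₂; reading off coefficients, c₁ = [9, -9, -9] and c₂ = [-3, 2, -2].
Hence T = [3, -1] ⊗ [1, 1, 0] ⊗ [9, -9, -9] + [1, 3] ⊗ [2, -1, -1] ⊗ [-3, 2, -2], so rank(T) ≤ 2.
These bounds meet, so rank(T) = 2.
Check entry T[1,2,2] = 6: (-1)·(0)·(-9) + (3)·(-1)·(-2) = 6.

rank(T) = 2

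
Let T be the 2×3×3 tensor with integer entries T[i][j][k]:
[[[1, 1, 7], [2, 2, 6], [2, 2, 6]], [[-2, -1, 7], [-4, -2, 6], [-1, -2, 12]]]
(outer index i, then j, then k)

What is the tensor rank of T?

3

Lower bound: the mode-3 unfolding of T (rows indexed by k, columns by (i,j) = (0,0), (0,1), (0,2), (1,0), (1,1), (1,2)) is [[1, 2, 2, -2, -4, -1], [1, 2, 2, -1, -2, -2], [7, 6, 6, 7, 6, 12]].
There the 3×3 minor on rows k ∈ {0, 1, 2}, columns (i,j) ∈ {(0,0), (0,1), (1,0)} is det [[1, 2, -2], [1, 2, -1], [7, 6, 7]] = 8 ≠ 0, so this unfolding has rank ≥ 3; CP rank is at least every unfolding rank, so rank(T) ≥ 3. (This is only a lower bound: in general the CP rank may exceed every unfolding rank, so we still need to exhibit 3 rank-1 terms summing to T.)
Upper bound: T is a sum of 3 rank-1 terms, T = [0, 1] ⊗ [1, 2, -1] ⊗ [-1, 0, -2] + [1, -1] ⊗ [1, 2, 2] ⊗ [1, 1, -1] + [1, 1] ⊗ [1, 1, 1] ⊗ [0, 0, 8] (written with every a and b primitive with positive leading entry and the scale carried by c; CP decompositions are not unique, and this one is verified by expanding entrywise), so rank(T) ≤ 3.
These bounds meet, so rank(T) = 3.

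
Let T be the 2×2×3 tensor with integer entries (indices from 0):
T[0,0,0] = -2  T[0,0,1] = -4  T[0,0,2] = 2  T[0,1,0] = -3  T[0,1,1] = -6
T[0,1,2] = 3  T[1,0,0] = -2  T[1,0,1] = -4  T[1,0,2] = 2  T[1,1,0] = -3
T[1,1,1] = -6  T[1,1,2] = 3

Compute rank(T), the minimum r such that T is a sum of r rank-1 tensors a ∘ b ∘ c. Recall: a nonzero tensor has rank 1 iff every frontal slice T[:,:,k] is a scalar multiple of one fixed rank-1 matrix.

Lower bound: T ≠ 0 (e.g. T[0,0,0] = -2), so rank(T) ≥ 1.
Upper bound: if T = a ∘ b ∘ c then every fibre of T is a multiple of the corresponding factor, so read the factors off the fibres through the nonzero entry T[0,0,0] = -2.
The mode-1 fibre T[:,0,0] = [-2, -2] gives a = [1, 1] (primitive direction); the mode-2 fibre T[0,:,0] = [-2, -3] gives b = [2, 3]; then c[k] = T[0,0,k] / (a[0]·b[0]) = [-2, -4, 2] / 2 = [-1, -2, 1].
Expanding [1, 1] ∘ [2, 3] ∘ [-1, -2, 1] reproduces all 12 entries of T, so T = [1, 1] ∘ [2, 3] ∘ [-1, -2, 1] and rank(T) ≤ 1.
These bounds meet, so rank(T) = 1.
Check entry T[1,1,0] = -3: (1)·(3)·(-1) = -3.

1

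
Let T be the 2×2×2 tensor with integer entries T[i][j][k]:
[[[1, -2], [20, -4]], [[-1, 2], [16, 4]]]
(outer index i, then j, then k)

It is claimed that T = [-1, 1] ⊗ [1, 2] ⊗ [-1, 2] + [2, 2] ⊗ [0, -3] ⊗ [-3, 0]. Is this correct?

Yes

Reconstruct entrywise from the claimed factors. For example, T[0,1,0] = 20 and Σₗ aₗ[0]bₗ[1]cₗ[0] = (-1)·(2)·(-1) + (2)·(-3)·(-3) = 20; checking all 8 entries, every one matches. The claim holds.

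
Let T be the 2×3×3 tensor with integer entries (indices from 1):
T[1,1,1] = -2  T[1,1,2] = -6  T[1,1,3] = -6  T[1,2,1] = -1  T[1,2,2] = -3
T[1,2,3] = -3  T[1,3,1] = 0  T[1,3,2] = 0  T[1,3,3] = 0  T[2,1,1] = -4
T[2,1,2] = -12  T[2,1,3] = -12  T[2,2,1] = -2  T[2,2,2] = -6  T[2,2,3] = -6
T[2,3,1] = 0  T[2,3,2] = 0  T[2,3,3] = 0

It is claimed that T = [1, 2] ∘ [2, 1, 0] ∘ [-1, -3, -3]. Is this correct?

Yes

Reconstruct entrywise from the claimed factors. For example, T[1,2,2] = -3 and Σₗ aₗ[1]bₗ[2]cₗ[2] = (1)·(1)·(-3) = -3; checking all 18 entries, every one matches. The claim holds.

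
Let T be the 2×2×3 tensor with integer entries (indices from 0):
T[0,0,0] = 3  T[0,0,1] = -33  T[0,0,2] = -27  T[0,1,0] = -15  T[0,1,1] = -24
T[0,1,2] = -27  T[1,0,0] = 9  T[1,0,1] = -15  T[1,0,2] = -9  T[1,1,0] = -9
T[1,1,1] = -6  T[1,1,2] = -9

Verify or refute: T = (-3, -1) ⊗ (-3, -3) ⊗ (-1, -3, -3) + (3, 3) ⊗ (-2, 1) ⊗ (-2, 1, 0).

Yes

Reconstruct entrywise from the claimed factors. For example, T[1,1,1] = -6 and Σₗ aₗ[1]bₗ[1]cₗ[1] = (-1)·(-3)·(-3) + (3)·(1)·(1) = -6; checking all 12 entries, every one matches. The claim holds.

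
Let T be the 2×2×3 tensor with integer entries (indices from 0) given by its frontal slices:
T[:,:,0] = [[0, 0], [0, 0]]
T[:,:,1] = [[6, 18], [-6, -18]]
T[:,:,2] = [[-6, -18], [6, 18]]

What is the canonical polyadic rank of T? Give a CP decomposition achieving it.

Lower bound: T ≠ 0 (e.g. T[0,0,1] = 6), so rank(T) ≥ 1.
Upper bound: the mode-1 fibre T[:,0,1] = [6, -6] gives a = [1, -1] (primitive direction); the mode-2 fibre T[0,:,1] = [6, 18] gives b = [1, 3]; then c[k] = T[0,0,k] / (a[0]·b[0]) = [0, 6, -6] / 1 = [0, 6, -6].
Expanding [1, -1] (x) [1, 3] (x) [0, 6, -6] reproduces all 12 entries of T, so T = [1, -1] (x) [1, 3] (x) [0, 6, -6] and rank(T) ≤ 1.
These bounds meet, so rank(T) = 1.

rank(T) = 1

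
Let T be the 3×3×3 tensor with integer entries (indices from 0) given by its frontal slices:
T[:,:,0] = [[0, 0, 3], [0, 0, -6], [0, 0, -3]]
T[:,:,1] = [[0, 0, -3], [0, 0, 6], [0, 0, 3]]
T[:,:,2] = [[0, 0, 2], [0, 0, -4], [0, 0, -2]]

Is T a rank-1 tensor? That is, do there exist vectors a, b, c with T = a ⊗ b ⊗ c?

Yes

The mode-1 fibre T[:,2,0] = [3, -6, -3] gives a = (1, -2, -1) (primitive direction); the mode-2 fibre T[0,:,0] = [0, 0, 3] gives b = (0, 0, 1); then c[k] = T[0,2,k] / (a[0]·b[2]) = [3, -3, 2] / 1 = (3, -3, 2).
Expanding (1, -2, -1) ⊗ (0, 0, 1) ⊗ (3, -3, 2) reproduces all 27 entries of T, so T = (1, -2, -1) ⊗ (0, 0, 1) ⊗ (3, -3, 2) and rank(T) ≤ 1.
Equivalently every frontal slice T[:,:,k] is c[k] times the rank-1 matrix (1, -2, -1) ⊗ (0, 0, 1). So T has rank 1 (it is nonzero).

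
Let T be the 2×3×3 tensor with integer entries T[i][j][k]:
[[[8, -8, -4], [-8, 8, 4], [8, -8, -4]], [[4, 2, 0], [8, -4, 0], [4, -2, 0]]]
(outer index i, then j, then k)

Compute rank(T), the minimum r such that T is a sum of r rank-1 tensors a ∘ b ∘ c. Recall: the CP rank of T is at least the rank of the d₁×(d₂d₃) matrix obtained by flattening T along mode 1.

Lower bound: the mode-3 unfolding of T (rows indexed by k, columns by (i,j) = (0,0), (0,1), (0,2), (1,0), (1,1), (1,2)) is [[8, -8, 8, 4, 8, 4], [-8, 8, -8, 2, -4, -2], [-4, 4, -4, 0, 0, 0]].
There the 3×3 minor on rows k ∈ {0, 1, 2}, columns (i,j) ∈ {(0,0), (1,0), (1,1)} is det [[8, 4, 8], [-8, 2, -4], [-4, 0, 0]] = 128 ≠ 0, so this unfolding has rank ≥ 3; CP rank is at least every unfolding rank, so rank(T) ≥ 3. (This is only a lower bound: in general the CP rank may exceed every unfolding rank, so we still need to exhibit 3 rank-1 terms summing to T.)
Upper bound: T is a sum of 3 rank-1 terms, T = [0, 1] ∘ [1, 0, 0] ∘ [0, 4, 0] + [0, 1] ∘ [1, 2, 1] ∘ [4, -2, 0] + [1, 0] ∘ [1, -1, 1] ∘ [8, -8, -4] (written with every a and b primitive with positive leading entry and the scale carried by c; CP decompositions are not unique, and this one is verified by expanding entrywise), so rank(T) ≤ 3.
These bounds meet, so rank(T) = 3.

3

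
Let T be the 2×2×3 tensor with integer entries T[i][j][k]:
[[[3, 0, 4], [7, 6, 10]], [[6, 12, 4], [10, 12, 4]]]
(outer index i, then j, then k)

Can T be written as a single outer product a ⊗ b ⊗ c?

No

The mode-3 unfolding of T (rows indexed by k, columns by (i,j) = (0,0), (0,1), (1,0), (1,1)) is [[3, 7, 6, 10], [0, 6, 12, 12], [4, 10, 4, 4]].
There the 3×3 minor on rows k ∈ {0, 1, 2}, columns (i,j) ∈ {(0,0), (0,1), (1,0)} is det [[3, 7, 6], [0, 6, 12], [4, 10, 4]] = -96 ≠ 0, so this unfolding has rank ≥ 3; CP rank is at least every unfolding rank, so rank(T) ≥ 3.
In particular rank(T) ≥ 3 > 1, so T is not rank-1.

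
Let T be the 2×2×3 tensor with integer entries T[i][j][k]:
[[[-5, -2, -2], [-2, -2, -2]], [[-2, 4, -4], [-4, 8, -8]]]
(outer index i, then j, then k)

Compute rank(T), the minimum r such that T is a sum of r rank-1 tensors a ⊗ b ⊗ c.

3

Lower bound: in the mode-3 unfolding of T (rows indexed by k, columns by (i,j)) the 3×3 minor on rows k ∈ {0, 1, 2}, columns (i,j) ∈ {(0,0), (0,1), (1,0)} is det [[-5, -2, -2], [-2, -2, 4], [-2, -2, -4]] = -48 ≠ 0, so that unfolding has rank ≥ 3 and hence rank(T) ≥ 3 (CP rank is at least every unfolding rank, though it can be larger).
Upper bound: T is a sum of 3 rank-1 terms, T = (1, 0) ⊗ (0, 1) ⊗ (2, -4, 2) + (1, 0) ⊗ (2, 1) ⊗ (-2, -2, 0) + (1, 2) ⊗ (1, 2) ⊗ (-1, 2, -2) (written with every a and b primitive with positive leading entry and the scale carried by c; CP decompositions are not unique, and this one is verified by expanding entrywise), so rank(T) ≤ 3.
These bounds meet, so rank(T) = 3.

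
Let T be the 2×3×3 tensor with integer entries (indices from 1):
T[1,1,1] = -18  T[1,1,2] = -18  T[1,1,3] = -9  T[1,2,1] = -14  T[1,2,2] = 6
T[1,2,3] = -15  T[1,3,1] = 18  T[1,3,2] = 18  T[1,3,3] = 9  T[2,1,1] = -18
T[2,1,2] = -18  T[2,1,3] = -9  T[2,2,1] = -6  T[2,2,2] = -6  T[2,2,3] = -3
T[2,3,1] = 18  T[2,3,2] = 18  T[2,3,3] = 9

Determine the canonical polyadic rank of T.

2

Lower bound: the mode-3 unfolding of T (rows indexed by k, columns by (i,j) = (1,1), (1,2), (1,3), (2,1), (2,2), (2,3)) is [[-18, -14, 18, -18, -6, 18], [-18, 6, 18, -18, -6, 18], [-9, -15, 9, -9, -3, 9]].
There the 2×2 minor on rows k ∈ {1, 2}, columns (i,j) ∈ {(1,1), (1,2)} is det [[-18, -14], [-18, 6]] = -360 ≠ 0, so this unfolding has rank ≥ 2; CP rank is at least every unfolding rank, so rank(T) ≥ 2. (Unfolding ranks only ever bound the CP rank from below — rank(T) can be strictly larger than all of them — so the matching upper bound has to come from an explicit 2-term decomposition.)
Upper bound — finding two terms. Write S_k = T[:,:,k] for the frontal slices: S₁ = [[-18, -14, 18], [-18, -6, 18]], S₂ = [[-18, 6, 18], [-18, -6, 18]], S₃ = [[-9, -15, 9], [-9, -3, 9]].
If T = a₁ ⊗ b₁ ⊗ c₁ + a₂ ⊗ b₂ ⊗ c₂ then each S_k = c₁[k]·a₁b₁ᵀ + c₂[k]·a₂b₂ᵀ. S₁ and S₂ are linearly independent, so a₁b₁ᵀ and a₂b₂ᵀ must span the same plane of matrices: they are the rank-1 matrices of the form x·S₁ + y·S₂.
The 2×2 minor of x·S₁ + y·S₂ on rows {1,2}, columns {1,2} is −144·x² + 72·xy + 216·y² = (-72)·(2·x − 3·y)(x + y), vanishing at (x:y) = (3:2) and (1:-1).
M₁ = 3·S₁ + 2·S₂ = [[-90, -30, 90], [-90, -30, 90]] = (-30)·(1, 1)(3, 1, -3)ᵀ and M₂ = S₁ − S₂ = [[0, -20, 0], [0, 0, 0]] = (-20)·(1, 0)(0, 1, 0)ᵀ, so take a₁ = (1, 1), b₁ = (3, 1, -3), a₂ = (1, 0), b₂ = (0, 1, 0).
Each slice is an integer combination of E₁ = a₁b₁ᵀ and E₂ = a₂b₂ᵀ: S₁ = −6·E₁ − 8·E₂, S₂ = −6·E₁ + 12·E₂, S₃ = −3·E₁ − 12·E₂; reading off coefficients, c₁ = (-6, -6, -3) and c₂ = (-8, 12, -12).
Hence T = (1, 1) ⊗ (3, 1, -3) ⊗ (-6, -6, -3) + (1, 0) ⊗ (0, 1, 0) ⊗ (-8, 12, -12), so rank(T) ≤ 2.
These bounds meet, so rank(T) = 2.
Check entry T[1,3,2] = 18: (1)·(-3)·(-6) + (1)·(0)·(12) = 18.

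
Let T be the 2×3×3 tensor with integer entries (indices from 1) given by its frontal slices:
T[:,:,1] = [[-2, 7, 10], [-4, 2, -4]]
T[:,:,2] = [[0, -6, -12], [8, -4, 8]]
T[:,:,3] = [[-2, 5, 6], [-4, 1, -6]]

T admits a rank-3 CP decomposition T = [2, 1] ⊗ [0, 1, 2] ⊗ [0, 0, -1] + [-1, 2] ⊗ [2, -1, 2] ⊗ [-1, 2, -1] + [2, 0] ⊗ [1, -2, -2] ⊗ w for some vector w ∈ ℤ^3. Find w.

w = [-2, 2, -2]

Subtract the known terms from T to get the rank-1 residual R = [2, 0] ⊗ [1, -2, -2] ⊗ w, so R[i,j,k] = a[i]·b[j]·w[k]. Pick indices with nonzero a[1]·b[1] = (2)·(1) = 2. Only the fibre through (1,1,·) is needed: R[1,1,:] = T[1,1,:] − Σₗ aₗ[1]bₗ[1]cₗ = [-2, 0, -2] − (2)·(0)·[0, 0, -1] − (-1)·(2)·[-1, 2, -1] = [-4, 4, -4]. Then w[k] = R[1,1,k] / 2 for each k, giving w = [-4, 4, -4] / 2 = [-2, 2, -2].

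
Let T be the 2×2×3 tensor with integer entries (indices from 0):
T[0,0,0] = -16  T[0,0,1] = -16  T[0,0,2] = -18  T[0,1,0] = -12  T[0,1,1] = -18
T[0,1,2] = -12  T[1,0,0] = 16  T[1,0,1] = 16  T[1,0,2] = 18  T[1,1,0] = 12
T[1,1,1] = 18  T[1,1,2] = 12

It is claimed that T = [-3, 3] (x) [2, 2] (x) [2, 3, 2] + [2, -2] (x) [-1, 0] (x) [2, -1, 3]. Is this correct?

Yes

Reconstruct entrywise from the claimed factors. For example, T[0,1,1] = -18 and Σₗ aₗ[0]bₗ[1]cₗ[1] = (-3)·(2)·(3) + (2)·(0)·(-1) = -18; checking all 12 entries, every one matches. The claim holds.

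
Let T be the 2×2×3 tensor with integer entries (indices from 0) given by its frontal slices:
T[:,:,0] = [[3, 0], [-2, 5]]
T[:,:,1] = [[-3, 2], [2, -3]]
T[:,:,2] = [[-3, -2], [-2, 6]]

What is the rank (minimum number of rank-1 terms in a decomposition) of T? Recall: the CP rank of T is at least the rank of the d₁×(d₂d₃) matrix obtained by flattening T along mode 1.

Lower bound: in the mode-3 unfolding of T (rows indexed by k, columns by (i,j)) the 3×3 minor on rows k ∈ {0, 1, 2}, columns (i,j) ∈ {(0,0), (0,1), (1,0)} is det [[3, 0, -2], [-3, 2, 2], [-3, -2, -2]] = -24 ≠ 0, so that unfolding has rank ≥ 3 and hence rank(T) ≥ 3 (CP rank is at least every unfolding rank, though it can be larger).
Upper bound: T is a sum of 3 rank-1 terms, T = [1, -2] ⊗ [1, -2] ⊗ [1, -1, 1] + [1, 0] ⊗ [2, 1] ⊗ [1, -1, -2] + [1, 1] ⊗ [0, 1] ⊗ [1, 1, 2] (written with every a and b primitive with positive leading entry and the scale carried by c; CP decompositions are not unique, and this one is verified by expanding entrywise), so rank(T) ≤ 3.
These bounds meet, so rank(T) = 3.

3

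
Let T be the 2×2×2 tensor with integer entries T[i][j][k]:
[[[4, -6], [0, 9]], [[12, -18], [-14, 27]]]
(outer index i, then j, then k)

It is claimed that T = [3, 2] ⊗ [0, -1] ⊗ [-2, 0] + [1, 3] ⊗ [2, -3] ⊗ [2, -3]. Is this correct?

Yes

Reconstruct entrywise from the claimed factors. For example, T[0,1,0] = 0 and Σₗ aₗ[0]bₗ[1]cₗ[0] = (3)·(-1)·(-2) + (1)·(-3)·(2) = 0; checking all 8 entries, every one matches. The claim holds.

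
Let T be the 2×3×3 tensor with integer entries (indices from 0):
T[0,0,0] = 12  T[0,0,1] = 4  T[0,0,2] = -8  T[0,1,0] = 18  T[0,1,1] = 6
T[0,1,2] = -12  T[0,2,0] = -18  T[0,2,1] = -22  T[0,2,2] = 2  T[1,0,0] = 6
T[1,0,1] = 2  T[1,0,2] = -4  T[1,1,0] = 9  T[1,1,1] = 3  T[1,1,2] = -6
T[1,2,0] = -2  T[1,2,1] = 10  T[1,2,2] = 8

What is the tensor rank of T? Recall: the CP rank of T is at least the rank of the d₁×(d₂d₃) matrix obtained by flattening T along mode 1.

2

Lower bound: the mode-1 unfolding of T (rows indexed by i, columns by (j,k) = (0,0), (0,1), (0,2), (1,0), (1,1), (1,2), (2,0), (2,1), (2,2)) is [[12, 4, -8, 18, 6, -12, -18, -22, 2], [6, 2, -4, 9, 3, -6, -2, 10, 8]].
There the 2×2 minor on rows i ∈ {0, 1}, columns (j,k) ∈ {(0,0), (2,0)} is det [[12, -18], [6, -2]] = 84 ≠ 0, so this unfolding has rank ≥ 2; CP rank is at least every unfolding rank, so rank(T) ≥ 2. (Flattening ranks never certify an upper bound on CP rank; for that we must actually write T with 2 rank-1 terms.)
Upper bound — finding two terms. Write S_k = T[:,:,k] for the frontal slices: S₀ = [[12, 18, -18], [6, 9, -2]], S₁ = [[4, 6, -22], [2, 3, 10]], S₂ = [[-8, -12, 2], [-4, -6, 8]].
If T = a₁ ⊗ b₁ ⊗ c₁ + a₂ ⊗ b₂ ⊗ c₂ then each S_k = c₁[k]·a₁b₁ᵀ + c₂[k]·a₂b₂ᵀ. S₀ and S₁ are linearly independent, so a₁b₁ᵀ and a₂b₂ᵀ must span the same plane of matrices: they are the rank-1 matrices of the form x·S₀ + y·S₁.
The 2×2 minor of x·S₀ + y·S₁ on rows {0,1}, columns {0,2} is 84·x² + 280·xy + 84·y² = 28·(x + 3·y)(3·x + y), vanishing at (x:y) = (3:-1) and (1:-3).
M₁ = 3·S₀ − S₁ = [[32, 48, -32], [16, 24, -16]] = 8·[2, 1][2, 3, -2]ᵀ and M₂ = S₀ − 3·S₁ = [[0, 0, 48], [0, 0, -32]] = 16·[3, -2][0, 0, 1]ᵀ, so take a₁ = [2, 1], b₁ = [2, 3, -2], a₂ = [3, -2], b₂ = [0, 0, 1].
Each slice is an integer combination of E₁ = a₁b₁ᵀ and E₂ = a₂b₂ᵀ: S₀ = 3·E₁ − 2·E₂, S₁ = E₁ − 6·E₂, S₂ = −2·E₁ − 2·E₂; reading off coefficients, c₁ = [3, 1, -2] and c₂ = [-2, -6, -2].
Hence T = [2, 1] ⊗ [2, 3, -2] ⊗ [3, 1, -2] + [3, -2] ⊗ [0, 0, 1] ⊗ [-2, -6, -2], so rank(T) ≤ 2.
These bounds meet, so rank(T) = 2.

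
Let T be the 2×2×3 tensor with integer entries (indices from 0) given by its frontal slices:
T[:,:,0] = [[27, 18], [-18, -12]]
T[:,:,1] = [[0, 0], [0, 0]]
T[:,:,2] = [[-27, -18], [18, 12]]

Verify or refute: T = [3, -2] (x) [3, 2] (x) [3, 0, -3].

Yes

Reconstruct entrywise from the claimed factors. For example, T[1,0,0] = -18 and Σₗ aₗ[1]bₗ[0]cₗ[0] = (-2)·(3)·(3) = -18; checking all 12 entries, every one matches. The claim holds.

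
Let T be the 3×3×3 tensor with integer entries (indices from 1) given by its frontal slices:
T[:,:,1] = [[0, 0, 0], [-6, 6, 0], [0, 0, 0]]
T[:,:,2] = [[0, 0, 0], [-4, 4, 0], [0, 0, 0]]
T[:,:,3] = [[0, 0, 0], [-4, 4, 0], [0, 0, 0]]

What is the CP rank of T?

1

Lower bound: T ≠ 0 (e.g. T[2,1,1] = -6), so rank(T) ≥ 1.
Upper bound: if T = a ⊗ b ⊗ c then every fibre of T is a multiple of the corresponding factor, so read the factors off the fibres through the nonzero entry T[2,1,1] = -6.
The mode-1 fibre T[:,1,1] = [0, -6, 0] gives a = [0, 1, 0] (primitive direction); the mode-2 fibre T[2,:,1] = [-6, 6, 0] gives b = [1, -1, 0]; then c[k] = T[2,1,k] / (a[2]·b[1]) = [-6, -4, -4] / 1 = [-6, -4, -4].
Expanding [0, 1, 0] ⊗ [1, -1, 0] ⊗ [-6, -4, -4] reproduces all 27 entries of T, so T = [0, 1, 0] ⊗ [1, -1, 0] ⊗ [-6, -4, -4] and rank(T) ≤ 1.
These bounds meet, so rank(T) = 1.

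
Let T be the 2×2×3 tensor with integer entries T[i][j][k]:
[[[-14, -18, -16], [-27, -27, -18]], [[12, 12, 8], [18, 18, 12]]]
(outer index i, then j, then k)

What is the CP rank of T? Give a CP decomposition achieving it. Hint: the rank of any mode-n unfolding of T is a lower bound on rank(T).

rank(T) = 2

Lower bound: in the mode-2 unfolding of T (rows indexed by j, columns by (i,k)) the 2×2 minor on rows j ∈ {0, 1}, columns (i,k) ∈ {(0,0), (0,1)} is det [[-14, -18], [-27, -27]] = -108 ≠ 0, so that unfolding has rank ≥ 2 and hence rank(T) ≥ 2 (CP rank is at least every unfolding rank, though it can be larger).
Upper bound: with S_k = T[:,:,k], the two rank-1 terms a₁b₁ᵀ, a₂b₂ᵀ are the rank-1 members of the pencil x·S₀ + y·S₁.
det(x·S₀ + y·S₁) is 72·x² + 72·xy = 72·(x + y)(x), vanishing at (x:y) = (1:-1) and (0:1).
M₁ = S₀ − S₁ = [[4, 0], [0, 0]] = 4·[1, 0][1, 0]ᵀ and M₂ = S₁ = [[-18, -27], [12, 18]] = (-3)·[3, -2][2, 3]ᵀ, so take a₁ = [1, 0], b₁ = [1, 0], a₂ = [3, -2], b₂ = [2, 3].
Each slice is an integer combination of E₁ = a₁b₁ᵀ and E₂ = a₂b₂ᵀ: S₀ = 4·E₁ − 3·E₂, S₁ = −3·E₂, S₂ = −4·E₁ − 2·E₂; reading off coefficients, c₁ = [4, 0, -4] and c₂ = [-3, -3, -2].
Hence T = [1, 0] ⊗ [1, 0] ⊗ [4, 0, -4] + [3, -2] ⊗ [2, 3] ⊗ [-3, -3, -2], so rank(T) ≤ 2.
These bounds meet, so rank(T) = 2.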